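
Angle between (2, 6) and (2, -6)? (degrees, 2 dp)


u.v = -32, |u| = sqrt(40) = 6.3246, |v| = sqrt(40) = 6.3246
cos(theta) = u.v/(|u||v|) = -32/sqrt(1600) = -0.8
theta = acos(-0.8) = 143.13 degrees

143.13 degrees


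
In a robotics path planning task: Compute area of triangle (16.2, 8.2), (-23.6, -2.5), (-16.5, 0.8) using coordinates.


Area = |x_A(y_B-y_C) + x_B(y_C-y_A) + x_C(y_A-y_B)|/2
= |(-53.46) + 174.64 + (-176.55)|/2
= 55.37/2 = 27.685

27.685


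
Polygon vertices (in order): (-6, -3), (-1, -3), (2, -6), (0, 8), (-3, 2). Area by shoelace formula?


Shoelace sum: ((-6)*(-3) - (-1)*(-3)) + ((-1)*(-6) - 2*(-3)) + (2*8 - 0*(-6)) + (0*2 - (-3)*8) + ((-3)*(-3) - (-6)*2)
= 88
Area = |88|/2 = 44

44


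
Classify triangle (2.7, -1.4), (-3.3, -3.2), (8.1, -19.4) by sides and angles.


Side lengths squared: AB^2=39.24, BC^2=392.4, CA^2=353.16
Sorted: [39.24, 353.16, 392.4]
By sides: Scalene, By angles: Right

Scalene, Right


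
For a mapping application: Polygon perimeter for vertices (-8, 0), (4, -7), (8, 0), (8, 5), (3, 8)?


Sides: (-8, 0)->(4, -7): sqrt(193) = 13.892444, (4, -7)->(8, 0): sqrt(65) = 8.062258, (8, 0)->(8, 5): sqrt(25) = 5, (8, 5)->(3, 8): sqrt(34) = 5.830952, (3, 8)->(-8, 0): sqrt(185) = 13.601471
Sum = 46.387125
Perimeter = 46.3871

46.3871


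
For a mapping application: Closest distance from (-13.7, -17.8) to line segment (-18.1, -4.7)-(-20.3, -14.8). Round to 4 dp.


Project P onto AB: t = 1 (clamped to [0,1])
Closest point on segment: (-20.3, -14.8)
Distance: 7.2498

7.2498


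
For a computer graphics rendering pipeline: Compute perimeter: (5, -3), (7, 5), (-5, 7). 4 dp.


Sides: (5, -3)->(7, 5): sqrt(68) = 8.246211, (7, 5)->(-5, 7): sqrt(148) = 12.165525, (-5, 7)->(5, -3): sqrt(200) = 14.142136
Sum = 34.553872
Perimeter = 34.5539

34.5539


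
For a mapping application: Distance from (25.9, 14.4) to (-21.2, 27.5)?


dx=-47.1, dy=13.1
d^2 = (-47.1)^2 + 13.1^2 = 2390.02
d = sqrt(2390.02) = 48.8878

48.8878


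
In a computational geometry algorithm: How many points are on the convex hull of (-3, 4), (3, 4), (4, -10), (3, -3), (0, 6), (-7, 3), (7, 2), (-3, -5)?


Convex hull vertices (CCW): (-7, 3), (-3, -5), (4, -10), (7, 2), (0, 6)
Count = 5

5


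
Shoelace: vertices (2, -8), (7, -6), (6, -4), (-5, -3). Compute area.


Shoelace sum: (2*(-6) - 7*(-8)) + (7*(-4) - 6*(-6)) + (6*(-3) - (-5)*(-4)) + ((-5)*(-8) - 2*(-3))
= 60
Area = |60|/2 = 30

30


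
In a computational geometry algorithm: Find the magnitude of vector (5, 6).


|u| = sqrt(5^2 + 6^2) = sqrt(61) = 7.8102

7.8102


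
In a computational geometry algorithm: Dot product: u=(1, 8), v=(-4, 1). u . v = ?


u . v = u_x*v_x + u_y*v_y = 1*(-4) + 8*1
= (-4) + 8 = 4

4


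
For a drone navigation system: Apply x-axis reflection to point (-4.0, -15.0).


Reflection over x-axis: (x,y) -> (x,-y)
(-4, -15) -> (-4, 15)

(-4, 15)


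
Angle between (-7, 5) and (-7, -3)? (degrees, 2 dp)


u.v = 34, |u| = sqrt(74) = 8.6023, |v| = sqrt(58) = 7.6158
cos(theta) = u.v/(|u||v|) = 34/sqrt(4292) = 0.518978
theta = acos(0.518978) = 58.74 degrees

58.74 degrees


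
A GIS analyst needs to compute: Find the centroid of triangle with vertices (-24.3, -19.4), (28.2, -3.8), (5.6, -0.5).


Centroid = ((x_A+x_B+x_C)/3, (y_A+y_B+y_C)/3)
= (((-24.3)+28.2+5.6)/3, ((-19.4)+(-3.8)+(-0.5))/3)
= (3.1667, -7.9)

(3.1667, -7.9)


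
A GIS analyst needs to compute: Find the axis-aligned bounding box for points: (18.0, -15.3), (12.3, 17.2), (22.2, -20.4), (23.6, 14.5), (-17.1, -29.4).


x range: [-17.1, 23.6]
y range: [-29.4, 17.2]
Bounding box: (-17.1,-29.4) to (23.6,17.2)

(-17.1,-29.4) to (23.6,17.2)


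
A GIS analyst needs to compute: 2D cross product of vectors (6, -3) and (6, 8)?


u x v = u_x*v_y - u_y*v_x = 6*8 - (-3)*6
= 48 - (-18) = 66

66


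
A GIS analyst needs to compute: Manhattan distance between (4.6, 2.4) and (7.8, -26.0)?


|4.6-7.8| + |2.4-(-26)| = 3.2 + 28.4 = 31.6

31.6


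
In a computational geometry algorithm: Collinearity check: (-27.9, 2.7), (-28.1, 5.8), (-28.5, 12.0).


Cross product: ((-28.1)-(-27.9))*(12-2.7) - (5.8-2.7)*((-28.5)-(-27.9))
= 0

Yes, collinear


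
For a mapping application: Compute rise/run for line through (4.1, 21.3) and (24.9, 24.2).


slope = (y2-y1)/(x2-x1) = (24.2-21.3)/(24.9-4.1) = 2.9/20.8 = 0.1394

0.1394


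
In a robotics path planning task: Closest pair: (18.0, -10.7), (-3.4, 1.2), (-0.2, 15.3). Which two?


d(P0,P1) = 24.4861, d(P0,P2) = 31.737, d(P1,P2) = 14.4586
Closest: P1 and P2

Closest pair: (-3.4, 1.2) and (-0.2, 15.3), distance = 14.4586


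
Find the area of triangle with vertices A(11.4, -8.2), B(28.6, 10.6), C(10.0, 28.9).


Area = |x_A(y_B-y_C) + x_B(y_C-y_A) + x_C(y_A-y_B)|/2
= |(-208.62) + 1061.06 + (-188)|/2
= 664.44/2 = 332.22

332.22


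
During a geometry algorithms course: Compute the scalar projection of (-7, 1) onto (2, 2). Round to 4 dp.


u.v = -12, |v| = sqrt(8) = 2.8284
Scalar projection = u.v / |v| = -12 / sqrt(8) = -4.2426

-4.2426


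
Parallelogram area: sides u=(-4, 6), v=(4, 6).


|u x v| = |(-4)*6 - 6*4|
= |(-24) - 24| = 48

48


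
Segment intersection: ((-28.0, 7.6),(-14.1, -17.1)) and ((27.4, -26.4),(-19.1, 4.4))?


Cross products: d1=125.32, d2=845.75, d3=895.78, d4=175.35
d1*d2 < 0 and d3*d4 < 0? no

No, they don't intersect


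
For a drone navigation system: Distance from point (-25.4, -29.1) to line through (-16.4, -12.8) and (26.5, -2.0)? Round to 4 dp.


|cross product| = 602.07
|line direction| = sqrt(1957.05) = 44.2386
Distance = 602.07/sqrt(1957.05) = 13.6096

13.6096


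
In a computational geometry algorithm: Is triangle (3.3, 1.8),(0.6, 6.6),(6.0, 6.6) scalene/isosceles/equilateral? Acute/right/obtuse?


Side lengths squared: AB^2=30.33, BC^2=29.16, CA^2=30.33
Sorted: [29.16, 30.33, 30.33]
By sides: Isosceles, By angles: Acute

Isosceles, Acute


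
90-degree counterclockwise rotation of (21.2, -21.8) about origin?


90° CCW: (x,y) -> (-y, x)
(21.2,-21.8) -> (21.8, 21.2)

(21.8, 21.2)


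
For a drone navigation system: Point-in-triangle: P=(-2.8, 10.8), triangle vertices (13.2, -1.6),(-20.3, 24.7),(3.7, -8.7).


Cross products: AB x AP = 5.4, BC x BP = 250.9, CA x CP = 231.4
All same sign? yes

Yes, inside


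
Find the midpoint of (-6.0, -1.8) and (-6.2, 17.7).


M = (((-6)+(-6.2))/2, ((-1.8)+17.7)/2)
= (-6.1, 7.95)

(-6.1, 7.95)


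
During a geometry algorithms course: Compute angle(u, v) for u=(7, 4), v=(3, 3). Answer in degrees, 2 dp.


u.v = 33, |u| = sqrt(65) = 8.0623, |v| = sqrt(18) = 4.2426
cos(theta) = u.v/(|u||v|) = 33/sqrt(1170) = 0.964764
theta = acos(0.964764) = 15.26 degrees

15.26 degrees


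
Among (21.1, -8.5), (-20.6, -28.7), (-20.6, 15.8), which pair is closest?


d(P0,P1) = 46.335, d(P0,P2) = 48.2637, d(P1,P2) = 44.5
Closest: P1 and P2

Closest pair: (-20.6, -28.7) and (-20.6, 15.8), distance = 44.5


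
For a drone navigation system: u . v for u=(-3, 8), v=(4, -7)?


u . v = u_x*v_x + u_y*v_y = (-3)*4 + 8*(-7)
= (-12) + (-56) = -68

-68


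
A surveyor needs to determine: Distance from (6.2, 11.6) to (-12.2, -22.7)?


dx=-18.4, dy=-34.3
d^2 = (-18.4)^2 + (-34.3)^2 = 1515.05
d = sqrt(1515.05) = 38.9236

38.9236


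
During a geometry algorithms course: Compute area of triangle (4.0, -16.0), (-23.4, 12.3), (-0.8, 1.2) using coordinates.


Area = |x_A(y_B-y_C) + x_B(y_C-y_A) + x_C(y_A-y_B)|/2
= |44.4 + (-402.48) + 22.64|/2
= 335.44/2 = 167.72

167.72


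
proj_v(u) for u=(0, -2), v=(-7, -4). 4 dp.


u.v = 8, |v| = sqrt(65) = 8.0623
Scalar projection = u.v / |v| = 8 / sqrt(65) = 0.9923

0.9923


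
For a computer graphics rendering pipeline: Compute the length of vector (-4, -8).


|u| = sqrt((-4)^2 + (-8)^2) = sqrt(80) = 8.9443

8.9443


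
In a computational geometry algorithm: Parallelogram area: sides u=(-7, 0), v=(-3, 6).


|u x v| = |(-7)*6 - 0*(-3)|
= |(-42) - 0| = 42

42


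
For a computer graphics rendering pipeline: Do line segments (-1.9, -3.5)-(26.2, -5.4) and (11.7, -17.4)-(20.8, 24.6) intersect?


Cross products: d1=697.69, d2=-499.8, d3=-364.75, d4=832.74
d1*d2 < 0 and d3*d4 < 0? yes

Yes, they intersect


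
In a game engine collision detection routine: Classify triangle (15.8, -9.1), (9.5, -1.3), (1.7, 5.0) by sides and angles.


Side lengths squared: AB^2=100.53, BC^2=100.53, CA^2=397.62
Sorted: [100.53, 100.53, 397.62]
By sides: Isosceles, By angles: Obtuse

Isosceles, Obtuse


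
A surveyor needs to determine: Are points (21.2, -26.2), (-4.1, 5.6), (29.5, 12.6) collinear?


Cross product: ((-4.1)-21.2)*(12.6-(-26.2)) - (5.6-(-26.2))*(29.5-21.2)
= -1245.58

No, not collinear


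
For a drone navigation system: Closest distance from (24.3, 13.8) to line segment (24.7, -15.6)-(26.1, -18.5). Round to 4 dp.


Project P onto AB: t = 0 (clamped to [0,1])
Closest point on segment: (24.7, -15.6)
Distance: 29.4027

29.4027


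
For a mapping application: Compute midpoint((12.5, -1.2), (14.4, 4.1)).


M = ((12.5+14.4)/2, ((-1.2)+4.1)/2)
= (13.45, 1.45)

(13.45, 1.45)


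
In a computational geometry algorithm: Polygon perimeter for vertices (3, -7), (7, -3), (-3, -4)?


Sides: (3, -7)->(7, -3): sqrt(32) = 5.656854, (7, -3)->(-3, -4): sqrt(101) = 10.049876, (-3, -4)->(3, -7): sqrt(45) = 6.708204
Sum = 22.414934
Perimeter = 22.4149

22.4149


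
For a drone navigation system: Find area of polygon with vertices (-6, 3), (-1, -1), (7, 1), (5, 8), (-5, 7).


Shoelace sum: ((-6)*(-1) - (-1)*3) + ((-1)*1 - 7*(-1)) + (7*8 - 5*1) + (5*7 - (-5)*8) + ((-5)*3 - (-6)*7)
= 168
Area = |168|/2 = 84

84


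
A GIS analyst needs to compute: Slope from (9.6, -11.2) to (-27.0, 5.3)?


slope = (y2-y1)/(x2-x1) = (5.3-(-11.2))/((-27)-9.6) = 16.5/(-36.6) = -0.4508

-0.4508


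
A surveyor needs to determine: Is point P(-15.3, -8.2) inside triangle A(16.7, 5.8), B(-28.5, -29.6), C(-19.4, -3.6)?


Cross products: AB x AP = -500, BC x BP = -148.46, CA x CP = -204.6
All same sign? yes

Yes, inside


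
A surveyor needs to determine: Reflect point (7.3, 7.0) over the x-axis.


Reflection over x-axis: (x,y) -> (x,-y)
(7.3, 7) -> (7.3, -7)

(7.3, -7)


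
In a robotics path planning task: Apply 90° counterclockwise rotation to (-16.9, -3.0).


90° CCW: (x,y) -> (-y, x)
(-16.9,-3) -> (3, -16.9)

(3, -16.9)


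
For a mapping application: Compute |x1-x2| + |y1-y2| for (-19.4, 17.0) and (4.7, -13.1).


|(-19.4)-4.7| + |17-(-13.1)| = 24.1 + 30.1 = 54.2

54.2


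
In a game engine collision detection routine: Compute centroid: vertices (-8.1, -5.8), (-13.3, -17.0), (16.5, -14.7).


Centroid = ((x_A+x_B+x_C)/3, (y_A+y_B+y_C)/3)
= (((-8.1)+(-13.3)+16.5)/3, ((-5.8)+(-17)+(-14.7))/3)
= (-1.6333, -12.5)

(-1.6333, -12.5)


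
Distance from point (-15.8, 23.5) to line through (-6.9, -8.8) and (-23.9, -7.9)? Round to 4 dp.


|cross product| = 541.09
|line direction| = sqrt(289.81) = 17.0238
Distance = 541.09/sqrt(289.81) = 31.7843

31.7843


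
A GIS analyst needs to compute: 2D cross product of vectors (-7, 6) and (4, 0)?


u x v = u_x*v_y - u_y*v_x = (-7)*0 - 6*4
= 0 - 24 = -24

-24


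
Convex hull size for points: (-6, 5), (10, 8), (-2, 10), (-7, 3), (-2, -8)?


Convex hull vertices (CCW): (-7, 3), (-2, -8), (10, 8), (-2, 10), (-6, 5)
Count = 5

5


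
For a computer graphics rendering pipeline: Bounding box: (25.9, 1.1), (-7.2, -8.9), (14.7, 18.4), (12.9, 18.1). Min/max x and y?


x range: [-7.2, 25.9]
y range: [-8.9, 18.4]
Bounding box: (-7.2,-8.9) to (25.9,18.4)

(-7.2,-8.9) to (25.9,18.4)


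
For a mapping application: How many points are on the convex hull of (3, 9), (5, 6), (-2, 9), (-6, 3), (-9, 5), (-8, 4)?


Convex hull vertices (CCW): (-9, 5), (-8, 4), (-6, 3), (5, 6), (3, 9), (-2, 9)
Count = 6

6


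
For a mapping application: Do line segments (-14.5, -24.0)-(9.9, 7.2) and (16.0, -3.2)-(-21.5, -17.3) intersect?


Cross products: d1=349.95, d2=-476.01, d3=-444.08, d4=381.88
d1*d2 < 0 and d3*d4 < 0? yes

Yes, they intersect


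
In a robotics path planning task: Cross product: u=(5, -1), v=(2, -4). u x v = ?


u x v = u_x*v_y - u_y*v_x = 5*(-4) - (-1)*2
= (-20) - (-2) = -18

-18


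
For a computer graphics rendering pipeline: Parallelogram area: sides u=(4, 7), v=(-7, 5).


|u x v| = |4*5 - 7*(-7)|
= |20 - (-49)| = 69

69


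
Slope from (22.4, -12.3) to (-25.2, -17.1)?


slope = (y2-y1)/(x2-x1) = ((-17.1)-(-12.3))/((-25.2)-22.4) = (-4.8)/(-47.6) = 0.1008

0.1008


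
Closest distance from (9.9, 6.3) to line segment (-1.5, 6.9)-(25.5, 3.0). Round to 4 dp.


Project P onto AB: t = 0.4167 (clamped to [0,1])
Closest point on segment: (9.7519, 5.2747)
Distance: 1.0359

1.0359


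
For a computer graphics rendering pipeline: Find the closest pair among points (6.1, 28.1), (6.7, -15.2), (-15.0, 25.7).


d(P0,P1) = 43.3042, d(P0,P2) = 21.2361, d(P1,P2) = 46.3001
Closest: P0 and P2

Closest pair: (6.1, 28.1) and (-15.0, 25.7), distance = 21.2361


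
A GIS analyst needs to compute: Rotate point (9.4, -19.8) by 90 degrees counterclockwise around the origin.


90° CCW: (x,y) -> (-y, x)
(9.4,-19.8) -> (19.8, 9.4)

(19.8, 9.4)


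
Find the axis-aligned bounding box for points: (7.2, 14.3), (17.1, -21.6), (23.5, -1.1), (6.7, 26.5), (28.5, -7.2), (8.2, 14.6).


x range: [6.7, 28.5]
y range: [-21.6, 26.5]
Bounding box: (6.7,-21.6) to (28.5,26.5)

(6.7,-21.6) to (28.5,26.5)


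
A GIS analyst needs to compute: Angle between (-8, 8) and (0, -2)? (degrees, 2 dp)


u.v = -16, |u| = sqrt(128) = 11.3137, |v| = sqrt(4) = 2
cos(theta) = u.v/(|u||v|) = -16/sqrt(512) = -0.707107
theta = acos(-0.707107) = 135 degrees

135 degrees


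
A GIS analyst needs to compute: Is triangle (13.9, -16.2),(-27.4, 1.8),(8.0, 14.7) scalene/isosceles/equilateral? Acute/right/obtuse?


Side lengths squared: AB^2=2029.69, BC^2=1419.57, CA^2=989.62
Sorted: [989.62, 1419.57, 2029.69]
By sides: Scalene, By angles: Acute

Scalene, Acute


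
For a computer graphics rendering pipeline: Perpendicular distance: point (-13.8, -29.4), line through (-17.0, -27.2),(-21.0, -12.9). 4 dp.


|cross product| = 36.96
|line direction| = sqrt(220.49) = 14.8489
Distance = 36.96/sqrt(220.49) = 2.4891

2.4891


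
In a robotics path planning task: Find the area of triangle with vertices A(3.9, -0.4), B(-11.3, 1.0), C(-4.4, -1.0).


Area = |x_A(y_B-y_C) + x_B(y_C-y_A) + x_C(y_A-y_B)|/2
= |7.8 + 6.78 + 6.16|/2
= 20.74/2 = 10.37

10.37


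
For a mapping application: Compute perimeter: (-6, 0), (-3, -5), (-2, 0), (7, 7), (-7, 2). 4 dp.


Sides: (-6, 0)->(-3, -5): sqrt(34) = 5.830952, (-3, -5)->(-2, 0): sqrt(26) = 5.09902, (-2, 0)->(7, 7): sqrt(130) = 11.401754, (7, 7)->(-7, 2): sqrt(221) = 14.866069, (-7, 2)->(-6, 0): sqrt(5) = 2.236068
Sum = 39.433863
Perimeter = 39.4339

39.4339


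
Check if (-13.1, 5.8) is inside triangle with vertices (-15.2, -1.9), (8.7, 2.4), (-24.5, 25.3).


Cross products: AB x AP = 175, BC x BP = 386.34, CA x CP = 128.73
All same sign? yes

Yes, inside


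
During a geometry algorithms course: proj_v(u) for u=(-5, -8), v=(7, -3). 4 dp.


u.v = -11, |v| = sqrt(58) = 7.6158
Scalar projection = u.v / |v| = -11 / sqrt(58) = -1.4444

-1.4444


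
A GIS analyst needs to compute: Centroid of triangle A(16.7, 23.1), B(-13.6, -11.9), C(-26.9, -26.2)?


Centroid = ((x_A+x_B+x_C)/3, (y_A+y_B+y_C)/3)
= ((16.7+(-13.6)+(-26.9))/3, (23.1+(-11.9)+(-26.2))/3)
= (-7.9333, -5)

(-7.9333, -5)


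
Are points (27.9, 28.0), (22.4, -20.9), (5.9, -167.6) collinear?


Cross product: (22.4-27.9)*((-167.6)-28) - ((-20.9)-28)*(5.9-27.9)
= 0

Yes, collinear


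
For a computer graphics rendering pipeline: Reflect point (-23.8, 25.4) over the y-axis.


Reflection over y-axis: (x,y) -> (-x,y)
(-23.8, 25.4) -> (23.8, 25.4)

(23.8, 25.4)


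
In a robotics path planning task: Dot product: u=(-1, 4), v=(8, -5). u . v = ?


u . v = u_x*v_x + u_y*v_y = (-1)*8 + 4*(-5)
= (-8) + (-20) = -28

-28


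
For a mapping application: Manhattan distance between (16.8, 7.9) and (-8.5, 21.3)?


|16.8-(-8.5)| + |7.9-21.3| = 25.3 + 13.4 = 38.7

38.7


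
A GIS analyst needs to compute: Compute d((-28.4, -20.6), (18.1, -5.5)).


dx=46.5, dy=15.1
d^2 = 46.5^2 + 15.1^2 = 2390.26
d = sqrt(2390.26) = 48.8903

48.8903


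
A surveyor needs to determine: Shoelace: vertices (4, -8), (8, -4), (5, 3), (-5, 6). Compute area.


Shoelace sum: (4*(-4) - 8*(-8)) + (8*3 - 5*(-4)) + (5*6 - (-5)*3) + ((-5)*(-8) - 4*6)
= 153
Area = |153|/2 = 76.5

76.5


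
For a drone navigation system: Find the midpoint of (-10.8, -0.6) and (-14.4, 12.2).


M = (((-10.8)+(-14.4))/2, ((-0.6)+12.2)/2)
= (-12.6, 5.8)

(-12.6, 5.8)


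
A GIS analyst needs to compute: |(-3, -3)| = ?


|u| = sqrt((-3)^2 + (-3)^2) = sqrt(18) = 4.2426

4.2426


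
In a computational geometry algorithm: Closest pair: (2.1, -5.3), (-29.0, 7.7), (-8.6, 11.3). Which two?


d(P0,P1) = 33.7077, d(P0,P2) = 19.7497, d(P1,P2) = 20.7152
Closest: P0 and P2

Closest pair: (2.1, -5.3) and (-8.6, 11.3), distance = 19.7497


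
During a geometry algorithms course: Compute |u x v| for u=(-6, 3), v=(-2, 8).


|u x v| = |(-6)*8 - 3*(-2)|
= |(-48) - (-6)| = 42

42


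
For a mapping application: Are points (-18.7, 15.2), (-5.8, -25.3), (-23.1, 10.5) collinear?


Cross product: ((-5.8)-(-18.7))*(10.5-15.2) - ((-25.3)-15.2)*((-23.1)-(-18.7))
= -238.83

No, not collinear


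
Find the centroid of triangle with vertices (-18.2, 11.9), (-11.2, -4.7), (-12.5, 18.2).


Centroid = ((x_A+x_B+x_C)/3, (y_A+y_B+y_C)/3)
= (((-18.2)+(-11.2)+(-12.5))/3, (11.9+(-4.7)+18.2)/3)
= (-13.9667, 8.4667)

(-13.9667, 8.4667)


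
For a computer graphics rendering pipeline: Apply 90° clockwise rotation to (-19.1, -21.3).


90° CW: (x,y) -> (y, -x)
(-19.1,-21.3) -> (-21.3, 19.1)

(-21.3, 19.1)


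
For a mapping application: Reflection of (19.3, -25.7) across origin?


Reflection over origin: (x,y) -> (-x,-y)
(19.3, -25.7) -> (-19.3, 25.7)

(-19.3, 25.7)


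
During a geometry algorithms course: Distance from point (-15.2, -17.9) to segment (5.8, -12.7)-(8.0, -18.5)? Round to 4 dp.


Project P onto AB: t = 0 (clamped to [0,1])
Closest point on segment: (5.8, -12.7)
Distance: 21.6342

21.6342


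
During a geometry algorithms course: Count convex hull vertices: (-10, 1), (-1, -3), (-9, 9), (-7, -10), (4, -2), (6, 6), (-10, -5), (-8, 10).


Convex hull vertices (CCW): (-10, -5), (-7, -10), (4, -2), (6, 6), (-8, 10), (-9, 9), (-10, 1)
Count = 7

7


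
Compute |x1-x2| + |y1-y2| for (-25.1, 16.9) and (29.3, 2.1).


|(-25.1)-29.3| + |16.9-2.1| = 54.4 + 14.8 = 69.2

69.2


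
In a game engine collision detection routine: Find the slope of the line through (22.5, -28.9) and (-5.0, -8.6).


slope = (y2-y1)/(x2-x1) = ((-8.6)-(-28.9))/((-5)-22.5) = 20.3/(-27.5) = -0.7382

-0.7382


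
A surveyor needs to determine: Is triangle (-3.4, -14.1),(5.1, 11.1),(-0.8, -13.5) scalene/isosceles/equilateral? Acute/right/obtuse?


Side lengths squared: AB^2=707.29, BC^2=639.97, CA^2=7.12
Sorted: [7.12, 639.97, 707.29]
By sides: Scalene, By angles: Obtuse

Scalene, Obtuse


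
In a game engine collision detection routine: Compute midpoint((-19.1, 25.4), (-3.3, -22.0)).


M = (((-19.1)+(-3.3))/2, (25.4+(-22))/2)
= (-11.2, 1.7)

(-11.2, 1.7)


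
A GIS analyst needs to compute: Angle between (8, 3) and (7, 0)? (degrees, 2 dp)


u.v = 56, |u| = sqrt(73) = 8.544, |v| = sqrt(49) = 7
cos(theta) = u.v/(|u||v|) = 56/sqrt(3577) = 0.936329
theta = acos(0.936329) = 20.56 degrees

20.56 degrees


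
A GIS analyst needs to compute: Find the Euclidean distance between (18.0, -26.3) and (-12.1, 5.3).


dx=-30.1, dy=31.6
d^2 = (-30.1)^2 + 31.6^2 = 1904.57
d = sqrt(1904.57) = 43.6414

43.6414


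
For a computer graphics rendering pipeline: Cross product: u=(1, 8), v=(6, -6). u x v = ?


u x v = u_x*v_y - u_y*v_x = 1*(-6) - 8*6
= (-6) - 48 = -54

-54


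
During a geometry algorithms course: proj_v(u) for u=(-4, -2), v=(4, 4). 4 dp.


u.v = -24, |v| = sqrt(32) = 5.6569
Scalar projection = u.v / |v| = -24 / sqrt(32) = -4.2426

-4.2426


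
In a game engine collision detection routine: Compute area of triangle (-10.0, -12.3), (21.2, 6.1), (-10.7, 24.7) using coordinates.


Area = |x_A(y_B-y_C) + x_B(y_C-y_A) + x_C(y_A-y_B)|/2
= |186 + 784.4 + 196.88|/2
= 1167.28/2 = 583.64

583.64


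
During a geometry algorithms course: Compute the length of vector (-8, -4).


|u| = sqrt((-8)^2 + (-4)^2) = sqrt(80) = 8.9443

8.9443


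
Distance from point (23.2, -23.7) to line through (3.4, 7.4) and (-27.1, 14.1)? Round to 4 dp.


|cross product| = 815.89
|line direction| = sqrt(975.14) = 31.2272
Distance = 815.89/sqrt(975.14) = 26.1275

26.1275


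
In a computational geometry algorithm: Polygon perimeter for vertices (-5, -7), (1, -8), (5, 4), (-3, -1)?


Sides: (-5, -7)->(1, -8): sqrt(37) = 6.082763, (1, -8)->(5, 4): sqrt(160) = 12.649111, (5, 4)->(-3, -1): sqrt(89) = 9.433981, (-3, -1)->(-5, -7): sqrt(40) = 6.324555
Sum = 34.49041
Perimeter = 34.4904

34.4904


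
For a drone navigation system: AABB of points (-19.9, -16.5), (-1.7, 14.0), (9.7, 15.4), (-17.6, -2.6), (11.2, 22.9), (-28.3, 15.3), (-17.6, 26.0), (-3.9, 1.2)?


x range: [-28.3, 11.2]
y range: [-16.5, 26]
Bounding box: (-28.3,-16.5) to (11.2,26)

(-28.3,-16.5) to (11.2,26)


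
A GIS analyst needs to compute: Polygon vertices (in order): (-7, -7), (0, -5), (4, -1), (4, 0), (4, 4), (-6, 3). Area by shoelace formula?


Shoelace sum: ((-7)*(-5) - 0*(-7)) + (0*(-1) - 4*(-5)) + (4*0 - 4*(-1)) + (4*4 - 4*0) + (4*3 - (-6)*4) + ((-6)*(-7) - (-7)*3)
= 174
Area = |174|/2 = 87

87


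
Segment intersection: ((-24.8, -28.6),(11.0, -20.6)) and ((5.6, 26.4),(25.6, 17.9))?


Cross products: d1=-1358.4, d2=-894.1, d3=1725.8, d4=1261.5
d1*d2 < 0 and d3*d4 < 0? no

No, they don't intersect


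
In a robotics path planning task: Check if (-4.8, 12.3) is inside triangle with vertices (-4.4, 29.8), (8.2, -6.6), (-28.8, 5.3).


Cross products: AB x AP = -235.06, BC x BP = -544.6, CA x CP = -417.2
All same sign? yes

Yes, inside


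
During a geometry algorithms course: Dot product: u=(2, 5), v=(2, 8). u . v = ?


u . v = u_x*v_x + u_y*v_y = 2*2 + 5*8
= 4 + 40 = 44

44


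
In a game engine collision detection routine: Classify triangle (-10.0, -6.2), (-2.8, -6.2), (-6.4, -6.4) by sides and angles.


Side lengths squared: AB^2=51.84, BC^2=13, CA^2=13
Sorted: [13, 13, 51.84]
By sides: Isosceles, By angles: Obtuse

Isosceles, Obtuse


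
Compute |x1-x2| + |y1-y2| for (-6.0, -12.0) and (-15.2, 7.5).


|(-6)-(-15.2)| + |(-12)-7.5| = 9.2 + 19.5 = 28.7

28.7


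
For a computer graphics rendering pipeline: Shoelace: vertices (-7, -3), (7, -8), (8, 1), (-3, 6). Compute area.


Shoelace sum: ((-7)*(-8) - 7*(-3)) + (7*1 - 8*(-8)) + (8*6 - (-3)*1) + ((-3)*(-3) - (-7)*6)
= 250
Area = |250|/2 = 125

125


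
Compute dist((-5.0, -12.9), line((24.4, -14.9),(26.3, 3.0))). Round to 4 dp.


|cross product| = 530.06
|line direction| = sqrt(324.02) = 18.0006
Distance = 530.06/sqrt(324.02) = 29.4469

29.4469


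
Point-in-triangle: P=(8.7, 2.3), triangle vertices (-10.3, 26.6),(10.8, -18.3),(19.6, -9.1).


Cross products: AB x AP = 340.37, BC x BP = 200.6, CA x CP = 48.27
All same sign? yes

Yes, inside


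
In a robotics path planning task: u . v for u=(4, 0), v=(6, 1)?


u . v = u_x*v_x + u_y*v_y = 4*6 + 0*1
= 24 + 0 = 24

24


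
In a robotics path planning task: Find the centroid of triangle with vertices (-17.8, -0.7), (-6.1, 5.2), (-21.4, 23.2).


Centroid = ((x_A+x_B+x_C)/3, (y_A+y_B+y_C)/3)
= (((-17.8)+(-6.1)+(-21.4))/3, ((-0.7)+5.2+23.2)/3)
= (-15.1, 9.2333)

(-15.1, 9.2333)


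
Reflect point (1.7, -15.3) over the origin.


Reflection over origin: (x,y) -> (-x,-y)
(1.7, -15.3) -> (-1.7, 15.3)

(-1.7, 15.3)


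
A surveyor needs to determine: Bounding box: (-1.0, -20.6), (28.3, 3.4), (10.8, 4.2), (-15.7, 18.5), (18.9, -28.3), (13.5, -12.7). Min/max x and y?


x range: [-15.7, 28.3]
y range: [-28.3, 18.5]
Bounding box: (-15.7,-28.3) to (28.3,18.5)

(-15.7,-28.3) to (28.3,18.5)


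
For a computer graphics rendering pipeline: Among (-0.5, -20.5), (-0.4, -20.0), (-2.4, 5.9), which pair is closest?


d(P0,P1) = 0.5099, d(P0,P2) = 26.4683, d(P1,P2) = 25.9771
Closest: P0 and P1

Closest pair: (-0.5, -20.5) and (-0.4, -20.0), distance = 0.5099


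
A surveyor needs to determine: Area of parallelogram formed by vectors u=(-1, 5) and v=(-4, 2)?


|u x v| = |(-1)*2 - 5*(-4)|
= |(-2) - (-20)| = 18

18


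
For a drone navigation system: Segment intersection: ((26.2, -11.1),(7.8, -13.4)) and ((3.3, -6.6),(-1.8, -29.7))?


Cross products: d1=551.94, d2=138.63, d3=-135.47, d4=277.84
d1*d2 < 0 and d3*d4 < 0? no

No, they don't intersect


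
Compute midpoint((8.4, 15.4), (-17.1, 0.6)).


M = ((8.4+(-17.1))/2, (15.4+0.6)/2)
= (-4.35, 8)

(-4.35, 8)


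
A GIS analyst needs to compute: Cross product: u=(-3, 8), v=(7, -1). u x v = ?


u x v = u_x*v_y - u_y*v_x = (-3)*(-1) - 8*7
= 3 - 56 = -53

-53


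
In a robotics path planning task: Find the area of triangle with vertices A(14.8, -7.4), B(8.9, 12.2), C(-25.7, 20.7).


Area = |x_A(y_B-y_C) + x_B(y_C-y_A) + x_C(y_A-y_B)|/2
= |(-125.8) + 250.09 + 503.72|/2
= 628.01/2 = 314.005

314.005


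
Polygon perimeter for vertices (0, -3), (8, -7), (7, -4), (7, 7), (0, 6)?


Sides: (0, -3)->(8, -7): sqrt(80) = 8.944272, (8, -7)->(7, -4): sqrt(10) = 3.162278, (7, -4)->(7, 7): sqrt(121) = 11, (7, 7)->(0, 6): sqrt(50) = 7.071068, (0, 6)->(0, -3): sqrt(81) = 9
Sum = 39.177618
Perimeter = 39.1776

39.1776


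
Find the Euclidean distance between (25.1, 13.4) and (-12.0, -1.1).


dx=-37.1, dy=-14.5
d^2 = (-37.1)^2 + (-14.5)^2 = 1586.66
d = sqrt(1586.66) = 39.8329

39.8329


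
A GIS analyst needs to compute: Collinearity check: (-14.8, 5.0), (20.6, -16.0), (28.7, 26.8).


Cross product: (20.6-(-14.8))*(26.8-5) - ((-16)-5)*(28.7-(-14.8))
= 1685.22

No, not collinear


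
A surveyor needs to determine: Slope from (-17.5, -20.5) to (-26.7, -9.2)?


slope = (y2-y1)/(x2-x1) = ((-9.2)-(-20.5))/((-26.7)-(-17.5)) = 11.3/(-9.2) = -1.2283

-1.2283


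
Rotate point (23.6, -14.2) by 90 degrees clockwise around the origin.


90° CW: (x,y) -> (y, -x)
(23.6,-14.2) -> (-14.2, -23.6)

(-14.2, -23.6)


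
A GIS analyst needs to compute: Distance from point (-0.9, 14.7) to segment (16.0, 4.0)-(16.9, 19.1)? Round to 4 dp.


Project P onto AB: t = 0.6396 (clamped to [0,1])
Closest point on segment: (16.5757, 13.6584)
Distance: 17.5067

17.5067


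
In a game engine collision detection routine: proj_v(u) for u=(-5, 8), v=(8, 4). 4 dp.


u.v = -8, |v| = sqrt(80) = 8.9443
Scalar projection = u.v / |v| = -8 / sqrt(80) = -0.8944

-0.8944


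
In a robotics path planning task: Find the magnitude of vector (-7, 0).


|u| = sqrt((-7)^2 + 0^2) = sqrt(49) = 7

7


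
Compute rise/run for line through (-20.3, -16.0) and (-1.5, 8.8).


slope = (y2-y1)/(x2-x1) = (8.8-(-16))/((-1.5)-(-20.3)) = 24.8/18.8 = 1.3191

1.3191


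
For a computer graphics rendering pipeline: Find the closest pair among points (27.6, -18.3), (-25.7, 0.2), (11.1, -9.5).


d(P0,P1) = 56.4193, d(P0,P2) = 18.7, d(P1,P2) = 38.0569
Closest: P0 and P2

Closest pair: (27.6, -18.3) and (11.1, -9.5), distance = 18.7


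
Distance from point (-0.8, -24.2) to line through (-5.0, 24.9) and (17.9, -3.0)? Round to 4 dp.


|cross product| = 1007.21
|line direction| = sqrt(1302.82) = 36.0946
Distance = 1007.21/sqrt(1302.82) = 27.9047

27.9047


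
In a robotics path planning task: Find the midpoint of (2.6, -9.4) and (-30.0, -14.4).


M = ((2.6+(-30))/2, ((-9.4)+(-14.4))/2)
= (-13.7, -11.9)

(-13.7, -11.9)


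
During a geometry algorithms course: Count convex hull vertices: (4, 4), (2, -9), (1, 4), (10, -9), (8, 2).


Convex hull vertices (CCW): (1, 4), (2, -9), (10, -9), (8, 2), (4, 4)
Count = 5

5


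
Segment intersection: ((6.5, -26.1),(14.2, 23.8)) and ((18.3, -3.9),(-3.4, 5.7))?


Cross products: d1=595.02, d2=-561.73, d3=-417.88, d4=738.87
d1*d2 < 0 and d3*d4 < 0? yes

Yes, they intersect


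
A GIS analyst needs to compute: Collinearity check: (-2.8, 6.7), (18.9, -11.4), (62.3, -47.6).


Cross product: (18.9-(-2.8))*((-47.6)-6.7) - ((-11.4)-6.7)*(62.3-(-2.8))
= 0

Yes, collinear


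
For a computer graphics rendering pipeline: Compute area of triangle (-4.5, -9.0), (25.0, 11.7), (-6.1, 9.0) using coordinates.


Area = |x_A(y_B-y_C) + x_B(y_C-y_A) + x_C(y_A-y_B)|/2
= |(-12.15) + 450 + 126.27|/2
= 564.12/2 = 282.06

282.06


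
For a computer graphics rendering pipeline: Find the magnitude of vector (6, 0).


|u| = sqrt(6^2 + 0^2) = sqrt(36) = 6

6


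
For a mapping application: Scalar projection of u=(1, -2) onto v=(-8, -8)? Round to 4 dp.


u.v = 8, |v| = sqrt(128) = 11.3137
Scalar projection = u.v / |v| = 8 / sqrt(128) = 0.7071

0.7071


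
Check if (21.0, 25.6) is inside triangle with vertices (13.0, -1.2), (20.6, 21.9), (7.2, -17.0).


Cross products: AB x AP = 18.88, BC x BP = -34.02, CA x CP = 29.04
All same sign? no

No, outside


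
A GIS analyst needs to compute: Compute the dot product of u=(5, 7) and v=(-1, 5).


u . v = u_x*v_x + u_y*v_y = 5*(-1) + 7*5
= (-5) + 35 = 30

30


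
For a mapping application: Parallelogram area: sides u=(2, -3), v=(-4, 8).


|u x v| = |2*8 - (-3)*(-4)|
= |16 - 12| = 4

4


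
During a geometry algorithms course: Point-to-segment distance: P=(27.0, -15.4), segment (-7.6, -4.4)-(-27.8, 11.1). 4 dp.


Project P onto AB: t = 0 (clamped to [0,1])
Closest point on segment: (-7.6, -4.4)
Distance: 36.3065

36.3065


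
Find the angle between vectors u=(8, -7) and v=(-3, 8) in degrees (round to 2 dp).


u.v = -80, |u| = sqrt(113) = 10.6301, |v| = sqrt(73) = 8.544
cos(theta) = u.v/(|u||v|) = -80/sqrt(8249) = -0.880824
theta = acos(-0.880824) = 151.74 degrees

151.74 degrees


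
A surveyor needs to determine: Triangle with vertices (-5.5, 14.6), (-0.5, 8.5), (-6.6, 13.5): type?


Side lengths squared: AB^2=62.21, BC^2=62.21, CA^2=2.42
Sorted: [2.42, 62.21, 62.21]
By sides: Isosceles, By angles: Acute

Isosceles, Acute


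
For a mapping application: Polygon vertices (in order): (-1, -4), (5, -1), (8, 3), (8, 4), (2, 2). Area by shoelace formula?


Shoelace sum: ((-1)*(-1) - 5*(-4)) + (5*3 - 8*(-1)) + (8*4 - 8*3) + (8*2 - 2*4) + (2*(-4) - (-1)*2)
= 54
Area = |54|/2 = 27

27


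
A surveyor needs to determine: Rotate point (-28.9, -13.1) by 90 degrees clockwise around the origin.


90° CW: (x,y) -> (y, -x)
(-28.9,-13.1) -> (-13.1, 28.9)

(-13.1, 28.9)


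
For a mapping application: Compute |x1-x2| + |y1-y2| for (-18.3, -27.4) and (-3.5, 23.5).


|(-18.3)-(-3.5)| + |(-27.4)-23.5| = 14.8 + 50.9 = 65.7

65.7


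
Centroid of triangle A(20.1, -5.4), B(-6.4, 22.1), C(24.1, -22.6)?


Centroid = ((x_A+x_B+x_C)/3, (y_A+y_B+y_C)/3)
= ((20.1+(-6.4)+24.1)/3, ((-5.4)+22.1+(-22.6))/3)
= (12.6, -1.9667)

(12.6, -1.9667)


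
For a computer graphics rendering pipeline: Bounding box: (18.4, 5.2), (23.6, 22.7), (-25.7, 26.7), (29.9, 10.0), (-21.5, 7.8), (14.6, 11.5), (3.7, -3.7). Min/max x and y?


x range: [-25.7, 29.9]
y range: [-3.7, 26.7]
Bounding box: (-25.7,-3.7) to (29.9,26.7)

(-25.7,-3.7) to (29.9,26.7)


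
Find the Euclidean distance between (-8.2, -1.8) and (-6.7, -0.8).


dx=1.5, dy=1
d^2 = 1.5^2 + 1^2 = 3.25
d = sqrt(3.25) = 1.8028

1.8028


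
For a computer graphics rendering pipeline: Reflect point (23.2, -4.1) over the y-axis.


Reflection over y-axis: (x,y) -> (-x,y)
(23.2, -4.1) -> (-23.2, -4.1)

(-23.2, -4.1)


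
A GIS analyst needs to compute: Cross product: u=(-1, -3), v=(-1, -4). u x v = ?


u x v = u_x*v_y - u_y*v_x = (-1)*(-4) - (-3)*(-1)
= 4 - 3 = 1

1


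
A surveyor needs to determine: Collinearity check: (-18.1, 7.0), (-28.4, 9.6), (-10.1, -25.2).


Cross product: ((-28.4)-(-18.1))*((-25.2)-7) - (9.6-7)*((-10.1)-(-18.1))
= 310.86

No, not collinear


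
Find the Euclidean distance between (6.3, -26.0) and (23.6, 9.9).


dx=17.3, dy=35.9
d^2 = 17.3^2 + 35.9^2 = 1588.1
d = sqrt(1588.1) = 39.851

39.851


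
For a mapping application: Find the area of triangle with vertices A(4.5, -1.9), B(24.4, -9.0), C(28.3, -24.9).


Area = |x_A(y_B-y_C) + x_B(y_C-y_A) + x_C(y_A-y_B)|/2
= |71.55 + (-561.2) + 200.93|/2
= 288.72/2 = 144.36

144.36


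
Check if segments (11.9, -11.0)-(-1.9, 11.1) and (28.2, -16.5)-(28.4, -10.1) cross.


Cross products: d1=105.42, d2=198.16, d3=-284.33, d4=-377.07
d1*d2 < 0 and d3*d4 < 0? no

No, they don't intersect


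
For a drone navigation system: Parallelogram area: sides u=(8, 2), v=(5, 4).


|u x v| = |8*4 - 2*5|
= |32 - 10| = 22

22


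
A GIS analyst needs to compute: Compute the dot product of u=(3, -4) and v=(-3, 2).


u . v = u_x*v_x + u_y*v_y = 3*(-3) + (-4)*2
= (-9) + (-8) = -17

-17


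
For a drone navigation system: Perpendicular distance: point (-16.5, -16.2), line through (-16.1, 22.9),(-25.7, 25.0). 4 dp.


|cross product| = 376.2
|line direction| = sqrt(96.57) = 9.827
Distance = 376.2/sqrt(96.57) = 38.2823

38.2823


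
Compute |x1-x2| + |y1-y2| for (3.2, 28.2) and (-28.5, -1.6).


|3.2-(-28.5)| + |28.2-(-1.6)| = 31.7 + 29.8 = 61.5

61.5


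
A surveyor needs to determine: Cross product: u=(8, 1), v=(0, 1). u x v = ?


u x v = u_x*v_y - u_y*v_x = 8*1 - 1*0
= 8 - 0 = 8

8


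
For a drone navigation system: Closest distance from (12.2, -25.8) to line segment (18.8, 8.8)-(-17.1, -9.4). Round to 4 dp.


Project P onto AB: t = 0.535 (clamped to [0,1])
Closest point on segment: (-0.405, -0.9363)
Distance: 27.8764

27.8764


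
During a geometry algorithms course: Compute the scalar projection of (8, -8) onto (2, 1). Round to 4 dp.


u.v = 8, |v| = sqrt(5) = 2.2361
Scalar projection = u.v / |v| = 8 / sqrt(5) = 3.5777

3.5777


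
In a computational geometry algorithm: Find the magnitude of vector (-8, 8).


|u| = sqrt((-8)^2 + 8^2) = sqrt(128) = 11.3137

11.3137


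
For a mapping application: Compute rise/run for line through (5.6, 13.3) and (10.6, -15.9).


slope = (y2-y1)/(x2-x1) = ((-15.9)-13.3)/(10.6-5.6) = (-29.2)/5 = -5.84

-5.84


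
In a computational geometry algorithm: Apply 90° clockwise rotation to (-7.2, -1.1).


90° CW: (x,y) -> (y, -x)
(-7.2,-1.1) -> (-1.1, 7.2)

(-1.1, 7.2)


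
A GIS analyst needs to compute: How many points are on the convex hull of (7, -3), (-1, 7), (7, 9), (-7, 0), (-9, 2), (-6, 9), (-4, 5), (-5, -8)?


Convex hull vertices (CCW): (-9, 2), (-5, -8), (7, -3), (7, 9), (-6, 9)
Count = 5

5


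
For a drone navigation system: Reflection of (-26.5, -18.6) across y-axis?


Reflection over y-axis: (x,y) -> (-x,y)
(-26.5, -18.6) -> (26.5, -18.6)

(26.5, -18.6)


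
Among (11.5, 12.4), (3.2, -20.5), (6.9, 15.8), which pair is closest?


d(P0,P1) = 33.9308, d(P0,P2) = 5.7201, d(P1,P2) = 36.4881
Closest: P0 and P2

Closest pair: (11.5, 12.4) and (6.9, 15.8), distance = 5.7201


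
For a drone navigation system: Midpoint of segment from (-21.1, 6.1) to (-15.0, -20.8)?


M = (((-21.1)+(-15))/2, (6.1+(-20.8))/2)
= (-18.05, -7.35)

(-18.05, -7.35)


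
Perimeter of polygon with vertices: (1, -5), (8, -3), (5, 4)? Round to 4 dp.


Sides: (1, -5)->(8, -3): sqrt(53) = 7.28011, (8, -3)->(5, 4): sqrt(58) = 7.615773, (5, 4)->(1, -5): sqrt(97) = 9.848858
Sum = 24.744741
Perimeter = 24.7447

24.7447


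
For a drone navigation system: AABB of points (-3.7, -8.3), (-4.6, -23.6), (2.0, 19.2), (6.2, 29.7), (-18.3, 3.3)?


x range: [-18.3, 6.2]
y range: [-23.6, 29.7]
Bounding box: (-18.3,-23.6) to (6.2,29.7)

(-18.3,-23.6) to (6.2,29.7)


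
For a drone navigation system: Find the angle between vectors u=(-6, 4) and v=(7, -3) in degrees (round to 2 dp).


u.v = -54, |u| = sqrt(52) = 7.2111, |v| = sqrt(58) = 7.6158
cos(theta) = u.v/(|u||v|) = -54/sqrt(3016) = -0.983282
theta = acos(-0.983282) = 169.51 degrees

169.51 degrees


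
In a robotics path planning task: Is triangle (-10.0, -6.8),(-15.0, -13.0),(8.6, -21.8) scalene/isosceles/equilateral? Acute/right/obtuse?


Side lengths squared: AB^2=63.44, BC^2=634.4, CA^2=570.96
Sorted: [63.44, 570.96, 634.4]
By sides: Scalene, By angles: Right

Scalene, Right


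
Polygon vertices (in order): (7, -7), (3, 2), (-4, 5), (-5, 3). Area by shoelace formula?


Shoelace sum: (7*2 - 3*(-7)) + (3*5 - (-4)*2) + ((-4)*3 - (-5)*5) + ((-5)*(-7) - 7*3)
= 85
Area = |85|/2 = 42.5

42.5


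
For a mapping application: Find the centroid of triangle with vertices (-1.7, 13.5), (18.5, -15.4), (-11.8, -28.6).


Centroid = ((x_A+x_B+x_C)/3, (y_A+y_B+y_C)/3)
= (((-1.7)+18.5+(-11.8))/3, (13.5+(-15.4)+(-28.6))/3)
= (1.6667, -10.1667)

(1.6667, -10.1667)


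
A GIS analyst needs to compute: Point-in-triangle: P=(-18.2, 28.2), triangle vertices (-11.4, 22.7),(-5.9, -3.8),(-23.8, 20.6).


Cross products: AB x AP = -149.95, BC x BP = -272.68, CA x CP = 82.48
All same sign? no

No, outside


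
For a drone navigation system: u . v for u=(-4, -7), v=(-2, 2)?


u . v = u_x*v_x + u_y*v_y = (-4)*(-2) + (-7)*2
= 8 + (-14) = -6

-6


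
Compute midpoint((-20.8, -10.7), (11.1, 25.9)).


M = (((-20.8)+11.1)/2, ((-10.7)+25.9)/2)
= (-4.85, 7.6)

(-4.85, 7.6)


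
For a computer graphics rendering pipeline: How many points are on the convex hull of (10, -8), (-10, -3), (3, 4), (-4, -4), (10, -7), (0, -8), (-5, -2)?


Convex hull vertices (CCW): (-10, -3), (0, -8), (10, -8), (10, -7), (3, 4)
Count = 5

5


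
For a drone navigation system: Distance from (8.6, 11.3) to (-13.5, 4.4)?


dx=-22.1, dy=-6.9
d^2 = (-22.1)^2 + (-6.9)^2 = 536.02
d = sqrt(536.02) = 23.1521

23.1521


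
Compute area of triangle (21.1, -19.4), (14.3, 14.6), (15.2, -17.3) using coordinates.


Area = |x_A(y_B-y_C) + x_B(y_C-y_A) + x_C(y_A-y_B)|/2
= |673.09 + 30.03 + (-516.8)|/2
= 186.32/2 = 93.16

93.16


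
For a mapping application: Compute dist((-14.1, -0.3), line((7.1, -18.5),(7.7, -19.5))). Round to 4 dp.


|cross product| = 10.28
|line direction| = sqrt(1.36) = 1.1662
Distance = 10.28/sqrt(1.36) = 8.815

8.815


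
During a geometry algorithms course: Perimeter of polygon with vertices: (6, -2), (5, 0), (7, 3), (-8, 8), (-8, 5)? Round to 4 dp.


Sides: (6, -2)->(5, 0): sqrt(5) = 2.236068, (5, 0)->(7, 3): sqrt(13) = 3.605551, (7, 3)->(-8, 8): sqrt(250) = 15.811388, (-8, 8)->(-8, 5): sqrt(9) = 3, (-8, 5)->(6, -2): sqrt(245) = 15.652476
Sum = 40.305483
Perimeter = 40.3055

40.3055


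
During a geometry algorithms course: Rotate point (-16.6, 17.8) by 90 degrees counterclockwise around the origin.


90° CCW: (x,y) -> (-y, x)
(-16.6,17.8) -> (-17.8, -16.6)

(-17.8, -16.6)


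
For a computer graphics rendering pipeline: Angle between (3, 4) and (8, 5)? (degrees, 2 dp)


u.v = 44, |u| = sqrt(25) = 5, |v| = sqrt(89) = 9.434
cos(theta) = u.v/(|u||v|) = 44/sqrt(2225) = 0.932798
theta = acos(0.932798) = 21.12 degrees

21.12 degrees


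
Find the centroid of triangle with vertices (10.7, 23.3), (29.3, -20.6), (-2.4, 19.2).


Centroid = ((x_A+x_B+x_C)/3, (y_A+y_B+y_C)/3)
= ((10.7+29.3+(-2.4))/3, (23.3+(-20.6)+19.2)/3)
= (12.5333, 7.3)

(12.5333, 7.3)


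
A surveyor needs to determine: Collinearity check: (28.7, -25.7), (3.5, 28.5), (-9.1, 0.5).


Cross product: (3.5-28.7)*(0.5-(-25.7)) - (28.5-(-25.7))*((-9.1)-28.7)
= 1388.52

No, not collinear
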